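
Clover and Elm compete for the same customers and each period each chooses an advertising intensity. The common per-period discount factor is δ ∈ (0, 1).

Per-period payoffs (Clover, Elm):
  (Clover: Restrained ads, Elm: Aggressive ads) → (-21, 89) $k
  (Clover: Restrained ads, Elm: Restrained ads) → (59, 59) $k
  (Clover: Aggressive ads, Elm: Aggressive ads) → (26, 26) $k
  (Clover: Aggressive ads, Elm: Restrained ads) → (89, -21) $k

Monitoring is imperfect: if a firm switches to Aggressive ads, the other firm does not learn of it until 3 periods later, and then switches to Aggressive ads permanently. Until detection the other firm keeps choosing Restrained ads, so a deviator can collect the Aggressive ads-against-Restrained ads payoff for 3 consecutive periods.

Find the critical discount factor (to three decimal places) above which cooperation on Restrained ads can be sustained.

The best deviation is to choose Aggressive ads for all 3 undetected periods, earning 89 each, then 26 forever once detected.
Deviation value: 89(1−δ^3)/(1−δ) + 26δ^3/(1−δ); cooperation value: 59/(1−δ).
IC: 59 ≥ 89(1−δ^3) + 26δ^3 = 89 − 63δ^3.
So δ^3 ≥ 30/63 = 10/21, giving δ ≥ (10/21)^(1/3) ≈ 0.781.

0.781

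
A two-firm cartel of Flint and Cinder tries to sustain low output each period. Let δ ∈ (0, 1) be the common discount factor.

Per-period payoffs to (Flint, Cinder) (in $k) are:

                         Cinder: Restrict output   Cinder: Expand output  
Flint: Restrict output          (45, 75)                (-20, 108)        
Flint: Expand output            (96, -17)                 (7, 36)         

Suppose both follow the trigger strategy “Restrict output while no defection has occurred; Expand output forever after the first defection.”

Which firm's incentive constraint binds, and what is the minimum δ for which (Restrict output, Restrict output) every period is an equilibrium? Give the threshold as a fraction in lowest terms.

Flint's threshold: (96−45)/(96−7) = 51/89.
Cinder's threshold: (108−75)/(108−36) = 11/24.
51/89 > 11/24, so Flint binds and δ* = 51/89.

Flint; δ ≥ 51/89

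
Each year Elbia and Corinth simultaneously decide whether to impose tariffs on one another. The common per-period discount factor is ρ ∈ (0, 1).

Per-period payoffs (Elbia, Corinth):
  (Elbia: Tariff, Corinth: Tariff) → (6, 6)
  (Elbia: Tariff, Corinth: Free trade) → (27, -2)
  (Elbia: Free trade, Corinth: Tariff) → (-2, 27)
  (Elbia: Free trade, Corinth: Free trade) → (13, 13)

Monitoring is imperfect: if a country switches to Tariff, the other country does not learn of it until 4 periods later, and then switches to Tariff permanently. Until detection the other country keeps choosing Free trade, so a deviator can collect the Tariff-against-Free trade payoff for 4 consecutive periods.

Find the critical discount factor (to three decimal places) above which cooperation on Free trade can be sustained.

0.904

Deviating for the 4 undetected periods gains 27−13 = 14 per period over cooperation, then loses 13−6 = 7 per period forever once punishment starts.
Gain: 14(1 + ρ + … + ρ^3); loss: 7·ρ^4/(1−ρ).
No profitable deviation ⇔ 14(1−ρ^4) ≤ 7·ρ^4, i.e. ρ^4 ≥ 14/(14+7) = 2/3.
Hence ρ ≥ (2/3)^(1/4) ≈ 0.904.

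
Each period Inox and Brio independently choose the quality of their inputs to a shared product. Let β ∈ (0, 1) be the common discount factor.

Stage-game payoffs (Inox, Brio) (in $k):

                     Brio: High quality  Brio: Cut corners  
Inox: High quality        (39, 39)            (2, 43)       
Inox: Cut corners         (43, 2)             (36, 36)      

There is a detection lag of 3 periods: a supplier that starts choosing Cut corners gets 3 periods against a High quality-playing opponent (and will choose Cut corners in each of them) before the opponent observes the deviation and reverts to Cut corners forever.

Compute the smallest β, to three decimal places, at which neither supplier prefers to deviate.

0.830

A deviator earns 43 for 3 periods, then 36 forever; cooperating earns 39 forever. Multiplying the IC by (1−β):
39 ≥ 43(1−β^3) + 36β^3, so 7·β^3 ≥ 4 and β^3 ≥ 4/7.
β ≥ (4/7)^(1/3) ≈ 0.830.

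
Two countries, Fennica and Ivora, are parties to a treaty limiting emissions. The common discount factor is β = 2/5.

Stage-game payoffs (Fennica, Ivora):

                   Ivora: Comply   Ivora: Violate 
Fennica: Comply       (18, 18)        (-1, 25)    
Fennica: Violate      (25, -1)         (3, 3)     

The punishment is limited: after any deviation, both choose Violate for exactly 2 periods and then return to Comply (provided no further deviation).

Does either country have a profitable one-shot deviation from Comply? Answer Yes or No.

IC: β+…+β^2 ≥ (25−18)/(18−3) = 7/15.
At β = 2/5: partial sum = 0.5600 ≥ 0.4667. Cooperation sustainable.

No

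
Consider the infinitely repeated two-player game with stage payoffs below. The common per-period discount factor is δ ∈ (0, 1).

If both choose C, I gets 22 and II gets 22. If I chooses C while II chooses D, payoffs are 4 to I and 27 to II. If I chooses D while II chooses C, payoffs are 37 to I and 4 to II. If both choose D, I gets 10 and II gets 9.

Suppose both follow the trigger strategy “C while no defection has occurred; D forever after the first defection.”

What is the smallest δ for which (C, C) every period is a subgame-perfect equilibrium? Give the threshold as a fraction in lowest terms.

I's threshold: (37−22)/(37−10) = 5/9.
II's threshold: (27−22)/(27−9) = 5/18.
5/9 > 5/18, so I binds and δ* = 5/9.

5/9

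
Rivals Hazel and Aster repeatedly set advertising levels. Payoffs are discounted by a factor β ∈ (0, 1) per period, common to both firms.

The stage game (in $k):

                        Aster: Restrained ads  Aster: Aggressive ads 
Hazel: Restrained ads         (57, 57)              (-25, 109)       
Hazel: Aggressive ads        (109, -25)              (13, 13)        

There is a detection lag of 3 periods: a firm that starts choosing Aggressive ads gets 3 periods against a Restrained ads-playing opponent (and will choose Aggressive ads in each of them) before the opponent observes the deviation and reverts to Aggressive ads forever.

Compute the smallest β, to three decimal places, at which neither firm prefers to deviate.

0.815

A deviator earns 109 for 3 periods, then 13 forever; cooperating earns 57 forever. Multiplying the IC by (1−β):
57 ≥ 109(1−β^3) + 13β^3, so 96·β^3 ≥ 52 and β^3 ≥ 13/24.
β ≥ (13/24)^(1/3) ≈ 0.815.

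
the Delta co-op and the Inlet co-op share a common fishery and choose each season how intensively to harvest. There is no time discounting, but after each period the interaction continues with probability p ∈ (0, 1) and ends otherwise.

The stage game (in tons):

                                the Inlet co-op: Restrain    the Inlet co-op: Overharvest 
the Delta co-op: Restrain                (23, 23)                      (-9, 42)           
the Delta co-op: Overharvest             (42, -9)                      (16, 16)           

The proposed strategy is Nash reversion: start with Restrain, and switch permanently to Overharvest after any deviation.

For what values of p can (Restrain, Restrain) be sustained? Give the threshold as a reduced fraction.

19/26

With no time discounting, the continuation probability p plays the role of the discount factor.
Grim-trigger IC: 23/(1−p) ≥ 42 + 16p/(1−p) ⇒ p ≥ (42−23)/(42−16) = 19/26.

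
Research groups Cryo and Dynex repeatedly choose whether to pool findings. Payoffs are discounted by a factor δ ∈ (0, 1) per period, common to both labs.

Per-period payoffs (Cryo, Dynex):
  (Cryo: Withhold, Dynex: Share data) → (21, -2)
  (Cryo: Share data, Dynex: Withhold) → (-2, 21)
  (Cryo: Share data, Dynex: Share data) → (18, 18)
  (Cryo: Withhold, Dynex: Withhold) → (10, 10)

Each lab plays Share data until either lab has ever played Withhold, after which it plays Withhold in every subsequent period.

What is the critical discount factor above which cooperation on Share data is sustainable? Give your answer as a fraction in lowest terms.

One-period gain from deviating is 21 − 18 = 3. The loss is 18 − 10 = 8 in every subsequent period, with present value 8·δ/(1−δ).
Deviation is unprofitable when 8·δ/(1−δ) ≥ 3, i.e. δ/(1−δ) ≥ 3/8.
Equivalently δ ≥ 3/(3+8) = 3/11.

3/11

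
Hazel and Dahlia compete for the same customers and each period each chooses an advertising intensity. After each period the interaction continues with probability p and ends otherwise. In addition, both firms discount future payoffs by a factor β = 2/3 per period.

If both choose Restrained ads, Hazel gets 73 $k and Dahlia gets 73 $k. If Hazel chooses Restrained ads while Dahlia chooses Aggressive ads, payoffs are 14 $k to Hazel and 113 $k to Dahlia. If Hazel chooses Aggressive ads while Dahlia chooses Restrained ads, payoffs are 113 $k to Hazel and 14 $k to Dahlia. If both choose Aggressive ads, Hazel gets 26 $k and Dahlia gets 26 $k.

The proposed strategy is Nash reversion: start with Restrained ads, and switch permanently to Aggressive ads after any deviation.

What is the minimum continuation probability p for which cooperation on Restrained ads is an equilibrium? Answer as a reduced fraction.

With continuation probability p and discount β, the effective per-period discount factor is βp.
Grim-trigger IC: βp ≥ (113−73)/(113−26) = 40/87.
So p ≥ (40/87)/(2/3) = 20/29.

20/29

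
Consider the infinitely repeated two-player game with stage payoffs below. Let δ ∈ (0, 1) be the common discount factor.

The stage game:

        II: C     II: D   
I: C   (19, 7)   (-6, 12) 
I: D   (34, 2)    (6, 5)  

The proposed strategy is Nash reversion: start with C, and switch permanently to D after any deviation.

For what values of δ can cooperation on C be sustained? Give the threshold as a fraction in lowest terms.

5/7

For I: deviation gain 34−19 = 15, per-period punishment loss 19−6 = 13. IC gives δ ≥ 15/28.
For II: gain 5, loss 2 per period, so δ ≥ 5/7.
The tighter constraint is II's, so cooperation needs δ ≥ 5/7.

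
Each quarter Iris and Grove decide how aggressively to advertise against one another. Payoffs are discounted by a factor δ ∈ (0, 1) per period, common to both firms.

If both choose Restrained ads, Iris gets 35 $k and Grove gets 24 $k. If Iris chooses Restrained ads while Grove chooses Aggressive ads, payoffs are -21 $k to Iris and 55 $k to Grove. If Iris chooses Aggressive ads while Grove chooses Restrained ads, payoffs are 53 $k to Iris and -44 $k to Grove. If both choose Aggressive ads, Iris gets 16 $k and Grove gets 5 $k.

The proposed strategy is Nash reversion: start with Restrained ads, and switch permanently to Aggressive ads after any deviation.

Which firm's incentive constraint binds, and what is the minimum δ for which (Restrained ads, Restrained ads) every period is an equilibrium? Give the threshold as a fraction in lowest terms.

Grove; δ ≥ 31/50

Iris: cooperation gives 35 each period; deviation gives 53 once then 16 forever.
  35/(1−δ) ≥ 53 + 16δ/(1−δ) ⇒ δ ≥ 18/37.
Grove: cooperation gives 24 each period; deviation gives 55 once then 5 forever.
  δ ≥ 31/50.
Both must hold, so the binding constraint is Grove's: δ ≥ 31/50.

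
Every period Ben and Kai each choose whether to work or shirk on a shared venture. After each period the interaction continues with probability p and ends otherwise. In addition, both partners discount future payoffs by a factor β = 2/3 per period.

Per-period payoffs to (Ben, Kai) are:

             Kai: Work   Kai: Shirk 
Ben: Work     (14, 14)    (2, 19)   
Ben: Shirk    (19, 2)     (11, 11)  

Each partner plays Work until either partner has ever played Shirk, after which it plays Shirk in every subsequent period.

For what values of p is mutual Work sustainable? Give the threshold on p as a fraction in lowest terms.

With continuation probability p and discount β, the effective per-period discount factor is βp.
Grim-trigger IC: βp ≥ (19−14)/(19−11) = 5/8.
So p ≥ (5/8)/(2/3) = 15/16.

15/16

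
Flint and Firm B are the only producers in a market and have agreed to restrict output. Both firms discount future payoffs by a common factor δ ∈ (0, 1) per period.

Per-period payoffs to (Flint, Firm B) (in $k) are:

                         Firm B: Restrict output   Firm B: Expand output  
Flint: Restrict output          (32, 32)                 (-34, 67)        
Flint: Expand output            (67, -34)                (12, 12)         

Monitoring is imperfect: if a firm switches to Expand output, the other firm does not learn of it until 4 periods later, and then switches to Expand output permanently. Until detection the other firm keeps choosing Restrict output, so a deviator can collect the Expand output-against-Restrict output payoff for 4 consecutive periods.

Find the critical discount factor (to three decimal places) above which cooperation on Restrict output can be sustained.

0.893

The best deviation is to choose Expand output for all 4 undetected periods, earning 67 each, then 12 forever once detected.
Deviation value: 67(1−δ^4)/(1−δ) + 12δ^4/(1−δ); cooperation value: 32/(1−δ).
IC: 32 ≥ 67(1−δ^4) + 12δ^4 = 67 − 55δ^4.
So δ^4 ≥ 35/55 = 7/11, giving δ ≥ (7/11)^(1/4) ≈ 0.893.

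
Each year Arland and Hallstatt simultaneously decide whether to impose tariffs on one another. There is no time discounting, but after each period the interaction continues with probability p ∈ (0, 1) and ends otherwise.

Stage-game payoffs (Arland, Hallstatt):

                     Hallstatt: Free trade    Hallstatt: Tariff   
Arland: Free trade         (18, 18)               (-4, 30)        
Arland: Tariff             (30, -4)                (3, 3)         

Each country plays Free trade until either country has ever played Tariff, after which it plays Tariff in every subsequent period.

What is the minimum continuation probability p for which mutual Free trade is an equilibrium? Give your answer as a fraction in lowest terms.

Expected cooperation value is 18 + p·18 + p²·18 + … = 18/(1−p); deviation gives 30 + p·3/(1−p).
18 ≥ 30(1−p) + 3p ⇒ 27p ≥ 12 ⇒ p ≥ 12/27 = 4/9.

4/9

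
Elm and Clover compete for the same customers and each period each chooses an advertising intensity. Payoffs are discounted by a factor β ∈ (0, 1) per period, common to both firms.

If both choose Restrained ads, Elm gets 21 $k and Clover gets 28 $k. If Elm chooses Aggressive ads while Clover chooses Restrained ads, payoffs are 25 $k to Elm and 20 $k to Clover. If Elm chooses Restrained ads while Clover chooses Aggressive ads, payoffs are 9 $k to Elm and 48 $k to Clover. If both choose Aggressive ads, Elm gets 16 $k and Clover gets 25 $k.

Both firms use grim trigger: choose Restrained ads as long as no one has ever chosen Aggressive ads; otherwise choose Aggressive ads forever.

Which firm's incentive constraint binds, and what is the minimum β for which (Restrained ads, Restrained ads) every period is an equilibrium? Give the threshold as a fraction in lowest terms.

Clover; β ≥ 20/23

Elm's threshold: (25−21)/(25−16) = 4/9.
Clover's threshold: (48−28)/(48−25) = 20/23.
4/9 < 20/23, so Clover binds and β* = 20/23.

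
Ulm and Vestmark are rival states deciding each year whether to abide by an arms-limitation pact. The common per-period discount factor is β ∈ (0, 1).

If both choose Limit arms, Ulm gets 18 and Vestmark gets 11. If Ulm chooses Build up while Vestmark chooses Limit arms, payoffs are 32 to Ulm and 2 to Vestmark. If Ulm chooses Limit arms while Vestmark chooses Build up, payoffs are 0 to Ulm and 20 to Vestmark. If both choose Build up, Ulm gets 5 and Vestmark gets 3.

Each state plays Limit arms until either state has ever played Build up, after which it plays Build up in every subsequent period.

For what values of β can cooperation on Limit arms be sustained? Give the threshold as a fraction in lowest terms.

For Ulm: deviation gain 32−18 = 14, per-period punishment loss 18−5 = 13. IC gives β ≥ 14/27.
For Vestmark: gain 9, loss 8 per period, so β ≥ 9/17.
The tighter constraint is Vestmark's, so cooperation needs β ≥ 9/17.

9/17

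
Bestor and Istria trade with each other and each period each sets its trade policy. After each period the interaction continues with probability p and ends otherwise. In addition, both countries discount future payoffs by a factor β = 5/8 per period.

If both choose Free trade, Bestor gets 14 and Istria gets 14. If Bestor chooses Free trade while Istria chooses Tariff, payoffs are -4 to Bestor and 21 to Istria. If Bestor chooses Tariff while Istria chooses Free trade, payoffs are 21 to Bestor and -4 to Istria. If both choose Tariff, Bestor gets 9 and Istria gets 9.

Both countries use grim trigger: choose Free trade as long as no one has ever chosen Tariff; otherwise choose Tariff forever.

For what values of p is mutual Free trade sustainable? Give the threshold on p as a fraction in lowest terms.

14/15

Expected continuation weight on next period's payoff is β·p = 5/8·p, which plays the role of the discount factor.
Cooperation requires 5/8·p ≥ (21−14)/(21−9) = 7/12, hence p ≥ 14/15.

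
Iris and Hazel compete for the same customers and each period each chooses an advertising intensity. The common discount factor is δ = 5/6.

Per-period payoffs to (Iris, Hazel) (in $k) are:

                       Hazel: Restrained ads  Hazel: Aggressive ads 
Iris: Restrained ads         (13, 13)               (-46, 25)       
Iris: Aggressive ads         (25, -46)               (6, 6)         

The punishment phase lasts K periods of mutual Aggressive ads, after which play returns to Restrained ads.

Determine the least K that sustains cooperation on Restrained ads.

IC: δ(1−δ^K)/(1−δ) ≥ (25−13)/(13−6) = 12/7.
With δ = 5/6: need 1 − δ^K ≥ 12/7·(1−5/6)/(5/6), i.e. δ^K ≤ 0.6571.
Since (5/6)^2 = 0.6944 and (5/6)^3 = 0.5787, the smallest such K is 3.

3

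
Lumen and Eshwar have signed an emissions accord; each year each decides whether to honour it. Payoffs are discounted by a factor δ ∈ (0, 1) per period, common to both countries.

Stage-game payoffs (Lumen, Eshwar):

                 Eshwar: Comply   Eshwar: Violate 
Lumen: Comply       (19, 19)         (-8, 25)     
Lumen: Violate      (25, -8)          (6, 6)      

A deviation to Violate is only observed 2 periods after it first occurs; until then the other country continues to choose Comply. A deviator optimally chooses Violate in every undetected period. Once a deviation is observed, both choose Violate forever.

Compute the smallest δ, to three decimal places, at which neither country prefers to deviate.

Deviating for the 2 undetected periods gains 25−19 = 6 per period over cooperation, then loses 19−6 = 13 per period forever once punishment starts.
Gain: 6(1 + δ + … + δ^1); loss: 13·δ^2/(1−δ).
No profitable deviation ⇔ 6(1−δ^2) ≤ 13·δ^2, i.e. δ^2 ≥ 6/(6+13) = 6/19.
Hence δ ≥ (6/19)^(1/2) ≈ 0.562.

0.562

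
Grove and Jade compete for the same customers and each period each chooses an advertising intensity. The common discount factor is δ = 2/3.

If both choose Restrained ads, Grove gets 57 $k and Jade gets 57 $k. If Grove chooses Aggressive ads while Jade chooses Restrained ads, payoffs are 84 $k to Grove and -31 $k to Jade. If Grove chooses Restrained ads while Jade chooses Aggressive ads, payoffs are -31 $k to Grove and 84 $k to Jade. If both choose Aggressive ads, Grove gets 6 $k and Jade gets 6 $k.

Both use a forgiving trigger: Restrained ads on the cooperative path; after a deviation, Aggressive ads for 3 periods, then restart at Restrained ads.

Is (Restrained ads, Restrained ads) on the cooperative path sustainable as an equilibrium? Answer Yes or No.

Comparing payoff streams over the 4 periods until play realigns: cooperate → 57(1+δ+…+δ^3); deviate → 84 + 6(δ+…+δ^3).
Cooperation is sustained iff (57−6)(δ+…+δ^3) ≥ 84−57.
δ+…+δ^3 = 2/3·(1−(2/3)^3)/(1−2/3) = 1.4074, and (84−57)/(57−6) = 0.5294.
1.4074 ≥ 0.5294, so cooperation is sustainable.

Yes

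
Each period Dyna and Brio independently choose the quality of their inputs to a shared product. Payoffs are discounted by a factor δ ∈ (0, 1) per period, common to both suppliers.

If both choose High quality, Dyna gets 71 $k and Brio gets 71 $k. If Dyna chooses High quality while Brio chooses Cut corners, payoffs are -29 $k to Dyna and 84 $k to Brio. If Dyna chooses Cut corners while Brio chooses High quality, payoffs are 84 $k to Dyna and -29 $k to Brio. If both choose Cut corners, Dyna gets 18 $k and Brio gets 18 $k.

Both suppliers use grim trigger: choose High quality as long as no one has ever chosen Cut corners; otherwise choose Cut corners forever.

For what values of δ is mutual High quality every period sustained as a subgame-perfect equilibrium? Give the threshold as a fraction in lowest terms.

One-period gain from deviating is 84 − 71 = 13. The loss is 71 − 18 = 53 in every subsequent period, with present value 53·δ/(1−δ).
Deviation is unprofitable when 53·δ/(1−δ) ≥ 13, i.e. δ/(1−δ) ≥ 13/53.
Equivalently δ ≥ 13/(13+53) = 13/66.

13/66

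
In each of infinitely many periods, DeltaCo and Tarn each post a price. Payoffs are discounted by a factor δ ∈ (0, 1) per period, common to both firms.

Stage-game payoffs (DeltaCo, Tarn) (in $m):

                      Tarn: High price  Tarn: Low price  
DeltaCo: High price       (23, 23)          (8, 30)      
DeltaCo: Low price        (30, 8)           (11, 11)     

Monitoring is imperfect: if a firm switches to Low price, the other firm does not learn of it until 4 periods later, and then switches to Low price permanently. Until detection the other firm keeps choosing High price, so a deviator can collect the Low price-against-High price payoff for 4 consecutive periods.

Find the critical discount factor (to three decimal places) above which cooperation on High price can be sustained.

The best deviation is to choose Low price for all 4 undetected periods, earning 30 each, then 11 forever once detected.
Deviation value: 30(1−δ^4)/(1−δ) + 11δ^4/(1−δ); cooperation value: 23/(1−δ).
IC: 23 ≥ 30(1−δ^4) + 11δ^4 = 30 − 19δ^4.
So δ^4 ≥ 7/19, giving δ ≥ (7/19)^(1/4) ≈ 0.779.

0.779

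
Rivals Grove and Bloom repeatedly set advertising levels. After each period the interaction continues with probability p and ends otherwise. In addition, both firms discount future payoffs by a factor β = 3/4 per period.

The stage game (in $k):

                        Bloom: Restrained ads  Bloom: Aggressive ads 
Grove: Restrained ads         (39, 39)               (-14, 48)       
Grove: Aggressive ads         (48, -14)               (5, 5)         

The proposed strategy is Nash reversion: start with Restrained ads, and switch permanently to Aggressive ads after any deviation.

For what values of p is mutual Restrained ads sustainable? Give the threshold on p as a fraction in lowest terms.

With continuation probability p and discount β, the effective per-period discount factor is βp.
Grim-trigger IC: βp ≥ (48−39)/(48−5) = 9/43.
So p ≥ (9/43)/(3/4) = 12/43.

12/43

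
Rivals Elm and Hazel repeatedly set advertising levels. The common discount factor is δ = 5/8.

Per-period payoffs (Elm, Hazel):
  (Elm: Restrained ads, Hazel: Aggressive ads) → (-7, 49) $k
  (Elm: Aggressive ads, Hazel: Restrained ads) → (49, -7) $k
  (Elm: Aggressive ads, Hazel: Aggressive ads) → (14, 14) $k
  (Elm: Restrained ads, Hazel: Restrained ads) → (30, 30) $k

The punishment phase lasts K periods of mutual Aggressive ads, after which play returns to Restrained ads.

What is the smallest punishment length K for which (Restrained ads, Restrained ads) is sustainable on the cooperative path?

3

IC: δ(1−δ^K)/(1−δ) ≥ (49−30)/(30−14) = 19/16.
With δ = 5/8: need 1 − δ^K ≥ 19/16·(1−5/8)/(5/8), i.e. δ^K ≤ 0.2875.
Since (5/8)^2 = 0.3906 and (5/8)^3 = 0.2441, the smallest such K is 3.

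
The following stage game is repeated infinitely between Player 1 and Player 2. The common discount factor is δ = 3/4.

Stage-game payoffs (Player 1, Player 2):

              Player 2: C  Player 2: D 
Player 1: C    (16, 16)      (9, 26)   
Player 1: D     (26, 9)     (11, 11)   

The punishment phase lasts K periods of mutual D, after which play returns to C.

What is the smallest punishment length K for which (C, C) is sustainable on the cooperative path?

4

No profitable deviation requires (16−11)(δ+…+δ^K) ≥ 26−16, i.e. δ+…+δ^K ≥ 2 ≈ 2.0000.
With δ = 3/4, the partial sums are K=1: 0.7500, K=2: 1.3125, K=3: 1.7344, K=4: 2.0508.
K = 4 is the first length at which the sum reaches 2.0000.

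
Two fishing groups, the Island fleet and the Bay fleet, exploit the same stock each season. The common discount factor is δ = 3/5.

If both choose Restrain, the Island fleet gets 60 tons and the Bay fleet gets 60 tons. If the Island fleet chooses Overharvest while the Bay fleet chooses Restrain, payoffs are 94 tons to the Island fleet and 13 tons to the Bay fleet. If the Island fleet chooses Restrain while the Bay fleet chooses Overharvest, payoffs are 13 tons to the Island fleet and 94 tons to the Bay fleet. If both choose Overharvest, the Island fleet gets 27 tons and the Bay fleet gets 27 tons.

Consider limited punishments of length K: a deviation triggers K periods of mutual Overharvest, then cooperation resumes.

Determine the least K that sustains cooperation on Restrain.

No profitable deviation requires (60−27)(δ+…+δ^K) ≥ 94−60, i.e. δ+…+δ^K ≥ 34/33 ≈ 1.0303.
With δ = 3/5, the partial sums are K=1: 0.6000, K=2: 0.9600, K=3: 1.1760.
K = 3 is the first length at which the sum reaches 1.0303.

3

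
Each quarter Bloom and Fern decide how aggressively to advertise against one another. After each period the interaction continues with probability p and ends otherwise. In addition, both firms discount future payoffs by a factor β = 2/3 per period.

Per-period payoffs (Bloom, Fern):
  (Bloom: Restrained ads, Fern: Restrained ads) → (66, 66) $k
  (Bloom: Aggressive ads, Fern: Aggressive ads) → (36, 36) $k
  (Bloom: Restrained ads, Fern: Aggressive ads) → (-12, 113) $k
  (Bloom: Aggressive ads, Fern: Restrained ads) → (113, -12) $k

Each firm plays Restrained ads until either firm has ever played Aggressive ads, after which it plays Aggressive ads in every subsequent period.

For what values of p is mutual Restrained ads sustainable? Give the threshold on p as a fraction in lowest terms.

Expected continuation weight on next period's payoff is β·p = 2/3·p, which plays the role of the discount factor.
Cooperation requires 2/3·p ≥ (113−66)/(113−36) = 47/77, hence p ≥ 141/154.

141/154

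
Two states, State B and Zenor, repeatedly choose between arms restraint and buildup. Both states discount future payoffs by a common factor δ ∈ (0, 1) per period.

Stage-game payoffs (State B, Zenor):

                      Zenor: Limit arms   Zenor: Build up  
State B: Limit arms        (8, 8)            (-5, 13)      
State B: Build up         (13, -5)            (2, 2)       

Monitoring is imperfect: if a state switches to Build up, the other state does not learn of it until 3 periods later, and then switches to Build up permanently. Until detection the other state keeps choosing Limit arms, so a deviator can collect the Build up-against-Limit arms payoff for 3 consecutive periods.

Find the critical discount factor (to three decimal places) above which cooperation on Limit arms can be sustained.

A deviator earns 13 for 3 periods, then 2 forever; cooperating earns 8 forever. Multiplying the IC by (1−δ):
8 ≥ 13(1−δ^3) + 2δ^3, so 11·δ^3 ≥ 5 and δ^3 ≥ 5/11.
δ ≥ (5/11)^(1/3) ≈ 0.769.

0.769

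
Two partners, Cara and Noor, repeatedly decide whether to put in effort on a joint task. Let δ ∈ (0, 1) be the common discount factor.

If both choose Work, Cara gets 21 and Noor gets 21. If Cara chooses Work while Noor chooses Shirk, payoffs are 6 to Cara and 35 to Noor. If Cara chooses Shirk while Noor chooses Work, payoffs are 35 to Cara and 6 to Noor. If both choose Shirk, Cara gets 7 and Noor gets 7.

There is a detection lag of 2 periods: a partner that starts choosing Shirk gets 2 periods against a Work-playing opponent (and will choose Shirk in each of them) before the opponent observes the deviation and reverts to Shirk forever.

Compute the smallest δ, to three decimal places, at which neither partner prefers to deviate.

0.707

Deviating for the 2 undetected periods gains 35−21 = 14 per period over cooperation, then loses 21−7 = 14 per period forever once punishment starts.
Gain: 14(1 + δ + … + δ^1); loss: 14·δ^2/(1−δ).
No profitable deviation ⇔ 14(1−δ^2) ≤ 14·δ^2, i.e. δ^2 ≥ 14/(14+14) = 1/2.
Hence δ ≥ (1/2)^(1/2) ≈ 0.707.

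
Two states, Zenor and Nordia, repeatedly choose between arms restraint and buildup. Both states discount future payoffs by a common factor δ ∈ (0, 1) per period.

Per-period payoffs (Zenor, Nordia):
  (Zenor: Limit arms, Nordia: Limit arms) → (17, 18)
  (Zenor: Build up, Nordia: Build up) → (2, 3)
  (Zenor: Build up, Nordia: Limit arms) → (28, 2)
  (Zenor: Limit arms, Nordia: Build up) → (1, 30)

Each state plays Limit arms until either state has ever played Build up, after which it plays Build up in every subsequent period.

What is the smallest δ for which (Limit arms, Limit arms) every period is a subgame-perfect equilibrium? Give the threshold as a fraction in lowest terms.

For Zenor: deviation gain 28−17 = 11, per-period punishment loss 17−2 = 15. IC gives δ ≥ 11/26.
For Nordia: gain 12, loss 15 per period, so δ ≥ 12/27 = 4/9.
The tighter constraint is Nordia's, so cooperation needs δ ≥ 4/9.

4/9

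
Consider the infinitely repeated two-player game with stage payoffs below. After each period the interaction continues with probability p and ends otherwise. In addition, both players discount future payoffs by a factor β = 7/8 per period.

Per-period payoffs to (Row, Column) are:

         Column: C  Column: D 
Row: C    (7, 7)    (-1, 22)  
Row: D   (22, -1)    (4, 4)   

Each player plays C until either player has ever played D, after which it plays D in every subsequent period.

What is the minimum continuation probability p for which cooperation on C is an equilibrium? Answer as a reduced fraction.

20/21

With continuation probability p and discount β, the effective per-period discount factor is βp.
Grim-trigger IC: βp ≥ (22−7)/(22−4) = 5/6.
So p ≥ (5/6)/(7/8) = 20/21.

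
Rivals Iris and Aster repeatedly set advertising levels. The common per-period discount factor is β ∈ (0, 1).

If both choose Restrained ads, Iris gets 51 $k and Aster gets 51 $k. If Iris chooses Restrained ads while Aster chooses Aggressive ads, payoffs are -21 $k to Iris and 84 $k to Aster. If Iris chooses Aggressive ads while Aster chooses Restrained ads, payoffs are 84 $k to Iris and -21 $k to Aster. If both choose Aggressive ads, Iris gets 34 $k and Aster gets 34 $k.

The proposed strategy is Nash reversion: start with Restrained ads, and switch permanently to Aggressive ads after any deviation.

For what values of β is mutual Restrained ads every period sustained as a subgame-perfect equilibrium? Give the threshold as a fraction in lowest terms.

33/50

51/(1−β) ≥ 84 + 34β/(1−β)
51 ≥ 84 − 50β
β ≥ 33/50.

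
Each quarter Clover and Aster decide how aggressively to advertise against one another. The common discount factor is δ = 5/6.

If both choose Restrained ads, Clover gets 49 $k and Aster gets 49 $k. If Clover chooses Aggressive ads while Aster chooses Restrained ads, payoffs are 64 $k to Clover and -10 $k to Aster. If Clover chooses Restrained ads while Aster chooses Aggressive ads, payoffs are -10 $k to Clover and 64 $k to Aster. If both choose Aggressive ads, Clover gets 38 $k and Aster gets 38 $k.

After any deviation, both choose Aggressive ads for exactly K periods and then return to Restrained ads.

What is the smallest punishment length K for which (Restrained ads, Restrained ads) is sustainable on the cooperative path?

No profitable deviation requires (49−38)(δ+…+δ^K) ≥ 64−49, i.e. δ+…+δ^K ≥ 15/11 ≈ 1.3636.
With δ = 5/6, the partial sums are K=1: 0.8333, K=2: 1.5278.
K = 2 is the first length at which the sum reaches 1.3636.

2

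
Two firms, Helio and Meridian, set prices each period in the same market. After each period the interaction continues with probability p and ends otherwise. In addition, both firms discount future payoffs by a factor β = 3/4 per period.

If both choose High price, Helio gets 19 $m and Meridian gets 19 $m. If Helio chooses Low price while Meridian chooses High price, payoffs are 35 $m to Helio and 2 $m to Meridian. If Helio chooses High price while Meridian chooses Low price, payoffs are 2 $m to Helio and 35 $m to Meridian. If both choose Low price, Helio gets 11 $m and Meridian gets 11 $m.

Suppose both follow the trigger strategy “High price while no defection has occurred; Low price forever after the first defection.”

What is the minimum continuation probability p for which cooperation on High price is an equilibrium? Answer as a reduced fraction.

8/9

Expected continuation weight on next period's payoff is β·p = 3/4·p, which plays the role of the discount factor.
Cooperation requires 3/4·p ≥ (35−19)/(35−11) = 2/3, hence p ≥ 8/9.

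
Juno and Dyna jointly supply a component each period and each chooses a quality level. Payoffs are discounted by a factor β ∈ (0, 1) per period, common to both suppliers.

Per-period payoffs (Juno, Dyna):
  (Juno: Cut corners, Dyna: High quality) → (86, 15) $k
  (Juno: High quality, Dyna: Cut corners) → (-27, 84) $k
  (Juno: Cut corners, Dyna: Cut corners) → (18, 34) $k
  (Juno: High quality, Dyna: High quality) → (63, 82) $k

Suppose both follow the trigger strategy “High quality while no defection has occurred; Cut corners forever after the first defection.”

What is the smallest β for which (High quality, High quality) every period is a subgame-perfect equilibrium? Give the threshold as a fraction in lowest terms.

23/68

Juno's threshold: (86−63)/(86−18) = 23/68.
Dyna's threshold: (84−82)/(84−34) = 1/25.
23/68 > 1/25, so Juno binds and β* = 23/68.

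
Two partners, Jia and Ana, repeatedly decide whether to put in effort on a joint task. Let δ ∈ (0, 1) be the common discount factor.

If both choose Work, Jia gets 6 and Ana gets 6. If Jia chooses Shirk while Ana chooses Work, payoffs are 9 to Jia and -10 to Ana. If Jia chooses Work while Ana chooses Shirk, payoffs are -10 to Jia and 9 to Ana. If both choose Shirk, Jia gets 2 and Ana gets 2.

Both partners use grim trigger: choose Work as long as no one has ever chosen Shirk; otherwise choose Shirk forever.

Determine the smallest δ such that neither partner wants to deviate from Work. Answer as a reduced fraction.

3/7

Cooperation forever yields 6 each period: 6/(1−δ).
Deviating yields 9 once, then 2 forever: 9 + 2δ/(1−δ).
No profitable deviation requires 6/(1−δ) ≥ 9 + 2δ/(1−δ).
Multiplying by (1−δ): 6 ≥ 9(1−δ) + 2δ = 9 − 7δ.
So 7δ ≥ 3, i.e. δ ≥ 3/7.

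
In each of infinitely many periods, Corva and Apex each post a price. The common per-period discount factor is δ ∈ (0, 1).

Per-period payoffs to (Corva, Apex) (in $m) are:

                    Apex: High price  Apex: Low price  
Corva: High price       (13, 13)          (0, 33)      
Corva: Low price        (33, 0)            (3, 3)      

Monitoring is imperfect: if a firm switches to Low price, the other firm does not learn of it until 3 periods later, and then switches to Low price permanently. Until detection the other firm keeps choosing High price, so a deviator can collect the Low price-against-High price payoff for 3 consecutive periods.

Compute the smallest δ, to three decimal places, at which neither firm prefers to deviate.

0.874

A deviator earns 33 for 3 periods, then 3 forever; cooperating earns 13 forever. Multiplying the IC by (1−δ):
13 ≥ 33(1−δ^3) + 3δ^3, so 30·δ^3 ≥ 20 and δ^3 ≥ 2/3.
δ ≥ (2/3)^(1/3) ≈ 0.874.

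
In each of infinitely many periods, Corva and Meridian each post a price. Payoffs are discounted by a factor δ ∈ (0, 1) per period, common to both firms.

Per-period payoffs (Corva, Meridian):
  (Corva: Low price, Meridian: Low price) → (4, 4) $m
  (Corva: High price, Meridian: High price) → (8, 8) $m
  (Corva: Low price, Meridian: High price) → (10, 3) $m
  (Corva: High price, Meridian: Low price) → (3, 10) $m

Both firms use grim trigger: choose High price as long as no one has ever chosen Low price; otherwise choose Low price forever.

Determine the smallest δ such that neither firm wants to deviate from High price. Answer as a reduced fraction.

1/3

One-period gain from deviating is 10 − 8 = 2. The loss is 8 − 4 = 4 in every subsequent period, with present value 4·δ/(1−δ).
Deviation is unprofitable when 4·δ/(1−δ) ≥ 2, i.e. δ/(1−δ) ≥ 1/2.
Equivalently δ ≥ 2/(2+4) = 1/3.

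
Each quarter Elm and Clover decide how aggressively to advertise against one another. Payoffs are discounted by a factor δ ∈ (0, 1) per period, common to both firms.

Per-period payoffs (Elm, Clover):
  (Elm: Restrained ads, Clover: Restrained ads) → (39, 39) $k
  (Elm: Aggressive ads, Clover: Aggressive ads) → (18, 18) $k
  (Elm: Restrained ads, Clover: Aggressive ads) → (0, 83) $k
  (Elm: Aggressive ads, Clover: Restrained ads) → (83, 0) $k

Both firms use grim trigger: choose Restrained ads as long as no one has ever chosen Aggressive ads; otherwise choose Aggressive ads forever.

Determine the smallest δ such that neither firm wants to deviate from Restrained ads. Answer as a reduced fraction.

44/65

Cooperation forever yields 39 each period: 39/(1−δ).
Deviating yields 83 once, then 18 forever: 83 + 18δ/(1−δ).
No profitable deviation requires 39/(1−δ) ≥ 83 + 18δ/(1−δ).
Multiplying by (1−δ): 39 ≥ 83(1−δ) + 18δ = 83 − 65δ.
So 65δ ≥ 44, i.e. δ ≥ 44/65.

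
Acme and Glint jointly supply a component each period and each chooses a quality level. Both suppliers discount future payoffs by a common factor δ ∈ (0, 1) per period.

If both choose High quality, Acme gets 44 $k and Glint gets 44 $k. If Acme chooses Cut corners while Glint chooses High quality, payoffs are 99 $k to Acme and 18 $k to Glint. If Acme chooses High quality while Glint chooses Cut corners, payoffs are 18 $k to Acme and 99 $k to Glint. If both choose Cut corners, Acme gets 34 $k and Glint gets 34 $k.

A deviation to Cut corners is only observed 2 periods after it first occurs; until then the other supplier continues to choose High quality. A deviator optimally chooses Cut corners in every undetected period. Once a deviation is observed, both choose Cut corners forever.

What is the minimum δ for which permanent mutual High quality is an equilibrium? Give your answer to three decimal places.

0.920

Deviating for the 2 undetected periods gains 99−44 = 55 per period over cooperation, then loses 44−34 = 10 per period forever once punishment starts.
Gain: 55(1 + δ + … + δ^1); loss: 10·δ^2/(1−δ).
No profitable deviation ⇔ 55(1−δ^2) ≤ 10·δ^2, i.e. δ^2 ≥ 55/(55+10) = 11/13.
Hence δ ≥ (11/13)^(1/2) ≈ 0.920.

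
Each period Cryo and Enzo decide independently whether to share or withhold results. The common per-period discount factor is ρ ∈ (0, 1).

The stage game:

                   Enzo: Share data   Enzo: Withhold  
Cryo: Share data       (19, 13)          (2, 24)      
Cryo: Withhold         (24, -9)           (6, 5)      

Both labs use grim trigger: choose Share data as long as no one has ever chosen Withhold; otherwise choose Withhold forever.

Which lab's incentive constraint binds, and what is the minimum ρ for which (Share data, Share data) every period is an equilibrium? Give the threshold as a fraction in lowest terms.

Cryo: cooperation gives 19 each period; deviation gives 24 once then 6 forever.
  19/(1−ρ) ≥ 24 + 6ρ/(1−ρ) ⇒ ρ ≥ 5/18.
Enzo: cooperation gives 13 each period; deviation gives 24 once then 5 forever.
  ρ ≥ 11/19.
Both must hold, so the binding constraint is Enzo's: ρ ≥ 11/19.

Enzo; ρ ≥ 11/19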